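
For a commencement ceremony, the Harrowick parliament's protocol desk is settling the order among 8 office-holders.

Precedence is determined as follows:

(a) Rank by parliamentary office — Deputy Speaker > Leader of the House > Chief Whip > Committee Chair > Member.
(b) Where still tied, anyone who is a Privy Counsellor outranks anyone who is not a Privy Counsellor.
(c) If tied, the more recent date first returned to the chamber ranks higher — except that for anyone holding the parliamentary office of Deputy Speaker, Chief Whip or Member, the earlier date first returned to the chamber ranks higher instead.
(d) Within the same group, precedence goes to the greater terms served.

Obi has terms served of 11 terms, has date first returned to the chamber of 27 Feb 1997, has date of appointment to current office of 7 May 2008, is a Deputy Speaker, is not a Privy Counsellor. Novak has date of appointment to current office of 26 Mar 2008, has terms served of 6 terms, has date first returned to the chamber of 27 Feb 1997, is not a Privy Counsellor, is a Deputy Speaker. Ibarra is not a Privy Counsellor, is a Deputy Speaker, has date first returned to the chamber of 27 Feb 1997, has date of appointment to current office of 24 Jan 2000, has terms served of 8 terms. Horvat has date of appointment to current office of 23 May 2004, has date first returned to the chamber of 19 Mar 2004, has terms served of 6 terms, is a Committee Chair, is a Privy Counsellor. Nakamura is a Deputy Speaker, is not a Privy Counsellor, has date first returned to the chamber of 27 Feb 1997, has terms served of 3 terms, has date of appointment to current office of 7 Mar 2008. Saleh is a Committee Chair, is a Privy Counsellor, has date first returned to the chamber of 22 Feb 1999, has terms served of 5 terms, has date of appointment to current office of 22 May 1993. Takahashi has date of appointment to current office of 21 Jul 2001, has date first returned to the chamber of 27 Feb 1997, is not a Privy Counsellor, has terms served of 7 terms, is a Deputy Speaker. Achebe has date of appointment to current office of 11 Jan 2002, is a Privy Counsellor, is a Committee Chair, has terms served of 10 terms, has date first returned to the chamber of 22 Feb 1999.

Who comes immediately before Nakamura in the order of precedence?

By parliamentary office: Obi, Ibarra, Takahashi, Novak and Nakamura (Deputy Speaker); then Horvat, Achebe and Saleh (Committee Chair).
Obi, Ibarra, Takahashi, Novak and Nakamura are each not a Privy Counsellor, so the next rule applies.
Obi, Ibarra, Takahashi, Novak and Nakamura all have date first returned to the chamber 27 Feb 1997, so the next rule applies.
Among Obi, Ibarra, Takahashi, Novak and Nakamura, by terms served (higher first): Obi (11 terms) before Ibarra (8 terms) before Takahashi (7 terms) before Novak (6 terms) before Nakamura (3 terms).
Horvat, Achebe and Saleh are each a Privy Counsellor, so the next rule applies.
Among Horvat, Achebe and Saleh, by date first returned to the chamber (later first): Horvat (19 Mar 2004) before Achebe and Saleh (22 Feb 1999).
Among Achebe and Saleh, by terms served (higher first): Achebe (10 terms) before Saleh (5 terms).
Order: Obi, Ibarra, Takahashi, Novak, Nakamura, Horvat, Achebe, Saleh.

Novak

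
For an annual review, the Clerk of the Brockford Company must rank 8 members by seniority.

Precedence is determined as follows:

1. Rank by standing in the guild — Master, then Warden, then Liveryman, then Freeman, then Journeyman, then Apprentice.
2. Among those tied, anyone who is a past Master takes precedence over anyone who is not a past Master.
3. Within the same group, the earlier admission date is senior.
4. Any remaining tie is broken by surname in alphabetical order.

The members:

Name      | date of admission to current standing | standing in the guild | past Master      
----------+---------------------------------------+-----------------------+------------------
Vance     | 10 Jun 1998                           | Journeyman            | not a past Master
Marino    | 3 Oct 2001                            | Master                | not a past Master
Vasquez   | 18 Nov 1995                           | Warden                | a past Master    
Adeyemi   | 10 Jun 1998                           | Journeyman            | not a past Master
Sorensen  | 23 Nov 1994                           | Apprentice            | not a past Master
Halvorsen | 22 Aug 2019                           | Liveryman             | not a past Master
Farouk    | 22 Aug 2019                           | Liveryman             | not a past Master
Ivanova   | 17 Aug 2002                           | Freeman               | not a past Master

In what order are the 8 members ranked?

By standing in the guild: Marino (Master); then Vasquez (Warden); then Farouk and Halvorsen (Liveryman); then Ivanova (Freeman); then Adeyemi and Vance (Journeyman); then Sorensen (Apprentice).
Farouk and Halvorsen are each not a past Master, so the next rule applies.
Farouk and Halvorsen both have date of admission to current standing 22 Aug 2019, so the next rule applies.
Among Farouk and Halvorsen, alphabetically by surname: Farouk before Halvorsen.
Adeyemi and Vance are each not a past Master, so the next rule applies.
Adeyemi and Vance both have date of admission to current standing 10 Jun 1998, so the next rule applies.
Among Adeyemi and Vance, alphabetically by surname: Adeyemi before Vance.
Full order: Marino, Vasquez, Farouk, Halvorsen, Ivanova, Adeyemi, Vance, Sorensen.

Marino, Vasquez, Farouk, Halvorsen, Ivanova, Adeyemi, Vance, Sorensen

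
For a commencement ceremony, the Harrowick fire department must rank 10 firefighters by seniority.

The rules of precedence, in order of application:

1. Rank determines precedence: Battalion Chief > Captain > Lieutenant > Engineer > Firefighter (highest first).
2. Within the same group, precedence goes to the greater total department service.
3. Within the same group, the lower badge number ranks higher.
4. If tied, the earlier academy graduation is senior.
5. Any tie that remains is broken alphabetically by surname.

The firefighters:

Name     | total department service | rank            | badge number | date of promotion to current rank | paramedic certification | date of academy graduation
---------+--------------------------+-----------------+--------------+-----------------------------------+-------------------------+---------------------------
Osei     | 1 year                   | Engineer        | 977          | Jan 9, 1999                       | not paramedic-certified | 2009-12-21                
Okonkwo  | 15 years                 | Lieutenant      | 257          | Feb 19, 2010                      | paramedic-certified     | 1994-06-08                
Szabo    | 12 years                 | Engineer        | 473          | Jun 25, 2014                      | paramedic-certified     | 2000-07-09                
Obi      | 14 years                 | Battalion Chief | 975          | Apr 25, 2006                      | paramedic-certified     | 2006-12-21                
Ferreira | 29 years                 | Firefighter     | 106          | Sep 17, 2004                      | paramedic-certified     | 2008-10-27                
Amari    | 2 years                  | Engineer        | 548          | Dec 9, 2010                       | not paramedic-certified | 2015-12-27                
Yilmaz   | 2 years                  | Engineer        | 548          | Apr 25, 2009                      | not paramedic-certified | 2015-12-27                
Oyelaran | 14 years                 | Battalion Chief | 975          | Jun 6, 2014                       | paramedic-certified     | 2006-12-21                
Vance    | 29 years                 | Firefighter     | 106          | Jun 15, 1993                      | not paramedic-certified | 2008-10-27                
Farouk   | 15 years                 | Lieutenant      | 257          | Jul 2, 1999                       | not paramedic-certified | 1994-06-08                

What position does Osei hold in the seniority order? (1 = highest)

By rank: Obi and Oyelaran (Battalion Chief); then Farouk and Okonkwo (Lieutenant); then Szabo, Amari, Yilmaz and Osei (Engineer); then Ferreira and Vance (Firefighter).
Obi and Oyelaran both have total department service 14 years, so the next rule applies.
Obi and Oyelaran both have badge number 975, so the next rule applies.
Obi and Oyelaran both have date of academy graduation 2006-12-21, so the next rule applies.
Among Obi and Oyelaran, alphabetically by surname: Obi before Oyelaran.
Farouk and Okonkwo both have total department service 15 years, so the next rule applies.
Farouk and Okonkwo both have badge number 257, so the next rule applies.
Farouk and Okonkwo both have date of academy graduation 1994-06-08, so the next rule applies.
Among Farouk and Okonkwo, alphabetically by surname: Farouk before Okonkwo.
Among Szabo, Amari, Yilmaz and Osei, by total department service (higher first): Szabo (12 years) before Amari and Yilmaz (2 years) before Osei (1 year).
Amari and Yilmaz both have badge number 548, so the next rule applies.
Amari and Yilmaz both have date of academy graduation 2015-12-27, so the next rule applies.
Among Amari and Yilmaz, alphabetically by surname: Amari before Yilmaz.
Ferreira and Vance both have total department service 29 years, so the next rule applies.
Ferreira and Vance both have badge number 106, so the next rule applies.
Ferreira and Vance both have date of academy graduation 2008-10-27, so the next rule applies.
Among Ferreira and Vance, alphabetically by surname: Ferreira before Vance.
Order: Obi, Oyelaran, Farouk, Okonkwo, Szabo, Amari, Yilmaz, Osei, Ferreira, Vance. So position 8.

8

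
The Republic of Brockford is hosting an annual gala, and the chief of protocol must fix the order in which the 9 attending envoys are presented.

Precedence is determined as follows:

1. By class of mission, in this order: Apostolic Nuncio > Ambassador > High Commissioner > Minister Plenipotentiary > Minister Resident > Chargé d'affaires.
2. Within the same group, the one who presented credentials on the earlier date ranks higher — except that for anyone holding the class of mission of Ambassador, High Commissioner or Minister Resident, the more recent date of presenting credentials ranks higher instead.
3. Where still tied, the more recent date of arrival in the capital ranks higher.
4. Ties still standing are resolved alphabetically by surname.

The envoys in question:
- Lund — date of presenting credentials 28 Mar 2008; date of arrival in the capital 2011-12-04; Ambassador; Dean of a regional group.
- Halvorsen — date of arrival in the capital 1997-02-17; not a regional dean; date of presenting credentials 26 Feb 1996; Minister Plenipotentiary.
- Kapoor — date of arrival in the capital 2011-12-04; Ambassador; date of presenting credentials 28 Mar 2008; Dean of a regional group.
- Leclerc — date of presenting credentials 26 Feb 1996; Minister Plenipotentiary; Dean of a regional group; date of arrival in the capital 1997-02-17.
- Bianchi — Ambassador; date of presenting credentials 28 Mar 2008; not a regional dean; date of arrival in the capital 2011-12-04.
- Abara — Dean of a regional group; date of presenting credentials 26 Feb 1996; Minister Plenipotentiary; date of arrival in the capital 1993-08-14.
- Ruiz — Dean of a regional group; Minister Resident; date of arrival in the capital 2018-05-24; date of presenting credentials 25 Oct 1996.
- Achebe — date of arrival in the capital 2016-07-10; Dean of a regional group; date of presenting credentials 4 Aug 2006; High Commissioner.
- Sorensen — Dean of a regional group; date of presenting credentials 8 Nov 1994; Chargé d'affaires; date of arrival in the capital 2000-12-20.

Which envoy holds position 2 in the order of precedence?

Kapoor

By class of mission: Bianchi, Kapoor and Lund (Ambassador); then Achebe (High Commissioner); then Halvorsen, Leclerc and Abara (Minister Plenipotentiary); then Ruiz (Minister Resident); then Sorensen (Chargé d'affaires).
Bianchi, Kapoor and Lund all have date of presenting credentials 28 Mar 2008, so the next rule applies.
Bianchi, Kapoor and Lund all have date of arrival in the capital 2011-12-04, so the next rule applies.
Among Bianchi, Kapoor and Lund, alphabetically by surname: Bianchi before Kapoor before Lund.
Halvorsen, Leclerc and Abara all have date of presenting credentials 26 Feb 1996, so the next rule applies.
Among Halvorsen, Leclerc and Abara, by date of arrival in the capital (later first): Halvorsen and Leclerc (1997-02-17) before Abara (1993-08-14).
Among Halvorsen and Leclerc, alphabetically by surname: Halvorsen before Leclerc.
Order: Bianchi, Kapoor, Lund, Achebe, Halvorsen, Leclerc, Abara, Ruiz, Sorensen.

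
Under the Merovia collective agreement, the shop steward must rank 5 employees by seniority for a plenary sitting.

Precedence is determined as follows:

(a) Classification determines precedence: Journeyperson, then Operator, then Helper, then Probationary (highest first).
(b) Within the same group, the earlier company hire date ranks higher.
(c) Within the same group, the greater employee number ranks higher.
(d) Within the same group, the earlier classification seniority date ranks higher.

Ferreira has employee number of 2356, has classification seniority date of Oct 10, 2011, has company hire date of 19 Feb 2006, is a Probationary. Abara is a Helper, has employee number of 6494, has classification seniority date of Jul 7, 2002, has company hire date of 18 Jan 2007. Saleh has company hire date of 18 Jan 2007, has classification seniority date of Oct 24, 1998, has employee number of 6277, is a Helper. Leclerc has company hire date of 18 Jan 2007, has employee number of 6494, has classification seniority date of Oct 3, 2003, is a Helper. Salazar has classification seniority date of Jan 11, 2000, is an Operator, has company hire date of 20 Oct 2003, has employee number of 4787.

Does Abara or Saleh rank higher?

By classification: Salazar (Operator); then Abara, Leclerc and Saleh (Helper); then Ferreira (Probationary).
Abara, Leclerc and Saleh all have company hire date 18 Jan 2007, so the next rule applies.
Among Abara, Leclerc and Saleh, by employee number (higher first): Abara and Leclerc (6494) before Saleh (6277).
Among Abara and Leclerc, by classification seniority date (earlier first): Abara (Jul 7, 2002) before Leclerc (Oct 3, 2003).
So Abara takes precedence.

Abara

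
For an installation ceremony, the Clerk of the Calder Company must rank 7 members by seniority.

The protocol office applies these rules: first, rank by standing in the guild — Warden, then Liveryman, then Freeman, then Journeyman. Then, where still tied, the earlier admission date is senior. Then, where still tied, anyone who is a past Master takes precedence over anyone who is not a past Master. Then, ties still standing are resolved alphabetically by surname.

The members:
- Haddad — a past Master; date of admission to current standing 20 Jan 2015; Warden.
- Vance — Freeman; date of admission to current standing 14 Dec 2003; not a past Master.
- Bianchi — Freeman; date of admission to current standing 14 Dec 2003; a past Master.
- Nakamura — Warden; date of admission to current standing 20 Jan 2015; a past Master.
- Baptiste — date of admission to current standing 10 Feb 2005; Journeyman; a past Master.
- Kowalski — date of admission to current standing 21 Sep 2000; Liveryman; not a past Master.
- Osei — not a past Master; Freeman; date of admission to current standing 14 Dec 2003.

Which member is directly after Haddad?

By standing in the guild: Haddad and Nakamura (Warden); then Kowalski (Liveryman); then Bianchi, Osei and Vance (Freeman); then Baptiste (Journeyman).
Haddad and Nakamura both have date of admission to current standing 20 Jan 2015, so the next rule applies.
Haddad and Nakamura are each a past Master, so the next rule applies.
Among Haddad and Nakamura, alphabetically by surname: Haddad before Nakamura.
Bianchi, Osei and Vance all have date of admission to current standing 14 Dec 2003, so the next rule applies.
Among Bianchi, Osei and Vance, a past Master before not a past Master: Bianchi (a past Master) before Osei and Vance (not a past Master).
Among Osei and Vance, alphabetically by surname: Osei before Vance.
Order: Haddad, Nakamura, Kowalski, Bianchi, Osei, Vance, Baptiste.

Nakamura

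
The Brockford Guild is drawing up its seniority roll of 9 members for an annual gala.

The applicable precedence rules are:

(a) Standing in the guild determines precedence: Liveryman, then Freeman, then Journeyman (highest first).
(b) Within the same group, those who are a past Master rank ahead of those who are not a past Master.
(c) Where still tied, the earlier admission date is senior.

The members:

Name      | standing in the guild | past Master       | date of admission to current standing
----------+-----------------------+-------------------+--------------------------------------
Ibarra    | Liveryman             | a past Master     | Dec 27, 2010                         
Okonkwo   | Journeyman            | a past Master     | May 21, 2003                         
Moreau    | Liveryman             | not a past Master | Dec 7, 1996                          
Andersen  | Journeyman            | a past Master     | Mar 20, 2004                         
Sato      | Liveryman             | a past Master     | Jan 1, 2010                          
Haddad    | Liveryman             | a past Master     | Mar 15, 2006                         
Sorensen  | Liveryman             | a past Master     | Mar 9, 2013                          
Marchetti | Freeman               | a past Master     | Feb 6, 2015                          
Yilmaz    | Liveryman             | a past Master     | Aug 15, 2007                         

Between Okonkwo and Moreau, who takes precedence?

By standing in the guild: Haddad, Yilmaz, Sato, Ibarra, Sorensen and Moreau (Liveryman); then Marchetti (Freeman); then Okonkwo and Andersen (Journeyman).
Among Haddad, Yilmaz, Sato, Ibarra, Sorensen and Moreau, a past Master before not a past Master: Haddad, Yilmaz, Sato, Ibarra and Sorensen (a past Master) before Moreau (not a past Master).
Among Haddad, Yilmaz, Sato, Ibarra and Sorensen, by date of admission to current standing (earlier first): Haddad (Mar 15, 2006) before Yilmaz (Aug 15, 2007) before Sato (Jan 1, 2010) before Ibarra (Dec 27, 2010) before Sorensen (Mar 9, 2013).
Okonkwo and Andersen are each a past Master, so the next rule applies.
Among Okonkwo and Andersen, by date of admission to current standing (earlier first): Okonkwo (May 21, 2003) before Andersen (Mar 20, 2004).
So Moreau takes precedence.

Moreau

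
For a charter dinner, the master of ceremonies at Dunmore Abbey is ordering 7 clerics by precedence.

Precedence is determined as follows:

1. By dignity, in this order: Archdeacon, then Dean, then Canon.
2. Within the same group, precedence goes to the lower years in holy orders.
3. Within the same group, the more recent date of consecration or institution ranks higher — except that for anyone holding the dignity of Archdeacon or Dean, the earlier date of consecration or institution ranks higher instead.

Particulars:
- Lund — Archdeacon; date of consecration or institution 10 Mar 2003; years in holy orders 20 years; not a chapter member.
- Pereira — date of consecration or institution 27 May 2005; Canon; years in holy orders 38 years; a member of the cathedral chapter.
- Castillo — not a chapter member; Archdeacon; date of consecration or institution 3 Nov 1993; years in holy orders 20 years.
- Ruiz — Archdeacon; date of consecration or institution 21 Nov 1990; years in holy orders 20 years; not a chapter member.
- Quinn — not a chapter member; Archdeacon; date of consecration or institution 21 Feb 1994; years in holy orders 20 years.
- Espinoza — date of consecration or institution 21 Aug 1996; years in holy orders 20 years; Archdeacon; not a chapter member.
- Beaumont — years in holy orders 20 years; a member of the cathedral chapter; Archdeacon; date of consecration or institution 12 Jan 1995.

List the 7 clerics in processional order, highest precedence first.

Ruiz, Castillo, Quinn, Beaumont, Espinoza, Lund, Pereira

By dignity: Ruiz, Castillo, Quinn, Beaumont, Espinoza and Lund (Archdeacon); then Pereira (Canon).
Ruiz, Castillo, Quinn, Beaumont, Espinoza and Lund all have years in holy orders 20 years, so the next rule applies.
Among Ruiz, Castillo, Quinn, Beaumont, Espinoza and Lund, by date of consecration or institution (earlier first) (reversed rule for this group): Ruiz (21 Nov 1990) before Castillo (3 Nov 1993) before Quinn (21 Feb 1994) before Beaumont (12 Jan 1995) before Espinoza (21 Aug 1996) before Lund (10 Mar 2003).
Full order: Ruiz, Castillo, Quinn, Beaumont, Espinoza, Lund, Pereira.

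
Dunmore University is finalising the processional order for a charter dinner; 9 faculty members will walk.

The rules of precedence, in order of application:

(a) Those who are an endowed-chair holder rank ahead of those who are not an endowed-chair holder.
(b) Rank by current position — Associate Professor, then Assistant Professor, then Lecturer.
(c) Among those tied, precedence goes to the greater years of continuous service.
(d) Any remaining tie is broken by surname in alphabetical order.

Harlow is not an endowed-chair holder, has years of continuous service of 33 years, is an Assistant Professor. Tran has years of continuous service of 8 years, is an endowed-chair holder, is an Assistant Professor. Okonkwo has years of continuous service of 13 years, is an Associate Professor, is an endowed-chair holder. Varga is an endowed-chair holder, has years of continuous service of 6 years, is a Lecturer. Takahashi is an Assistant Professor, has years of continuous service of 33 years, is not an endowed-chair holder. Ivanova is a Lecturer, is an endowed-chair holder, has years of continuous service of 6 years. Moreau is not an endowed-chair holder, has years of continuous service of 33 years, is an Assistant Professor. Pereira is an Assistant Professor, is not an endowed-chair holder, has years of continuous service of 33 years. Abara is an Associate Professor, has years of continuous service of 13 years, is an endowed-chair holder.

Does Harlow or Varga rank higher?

By the first rule: Abara, Okonkwo, Tran, Ivanova and Varga (each an endowed-chair holder); then Harlow, Moreau, Pereira and Takahashi (each not an endowed-chair holder).
Among Abara, Okonkwo, Tran, Ivanova and Varga, by current position: Abara and Okonkwo (Associate Professor) before Tran (Assistant Professor) before Ivanova and Varga (Lecturer).
Abara and Okonkwo both have years of continuous service 13 years, so the next rule applies.
Among Abara and Okonkwo, alphabetically by surname: Abara before Okonkwo.
Ivanova and Varga both have years of continuous service 6 years, so the next rule applies.
Among Ivanova and Varga, alphabetically by surname: Ivanova before Varga.
Harlow, Moreau, Pereira and Takahashi are each Assistant Professor, so the next rule applies.
Harlow, Moreau, Pereira and Takahashi all have years of continuous service 33 years, so the next rule applies.
Among Harlow, Moreau, Pereira and Takahashi, alphabetically by surname: Harlow before Moreau before Pereira before Takahashi.
So Varga takes precedence.

Varga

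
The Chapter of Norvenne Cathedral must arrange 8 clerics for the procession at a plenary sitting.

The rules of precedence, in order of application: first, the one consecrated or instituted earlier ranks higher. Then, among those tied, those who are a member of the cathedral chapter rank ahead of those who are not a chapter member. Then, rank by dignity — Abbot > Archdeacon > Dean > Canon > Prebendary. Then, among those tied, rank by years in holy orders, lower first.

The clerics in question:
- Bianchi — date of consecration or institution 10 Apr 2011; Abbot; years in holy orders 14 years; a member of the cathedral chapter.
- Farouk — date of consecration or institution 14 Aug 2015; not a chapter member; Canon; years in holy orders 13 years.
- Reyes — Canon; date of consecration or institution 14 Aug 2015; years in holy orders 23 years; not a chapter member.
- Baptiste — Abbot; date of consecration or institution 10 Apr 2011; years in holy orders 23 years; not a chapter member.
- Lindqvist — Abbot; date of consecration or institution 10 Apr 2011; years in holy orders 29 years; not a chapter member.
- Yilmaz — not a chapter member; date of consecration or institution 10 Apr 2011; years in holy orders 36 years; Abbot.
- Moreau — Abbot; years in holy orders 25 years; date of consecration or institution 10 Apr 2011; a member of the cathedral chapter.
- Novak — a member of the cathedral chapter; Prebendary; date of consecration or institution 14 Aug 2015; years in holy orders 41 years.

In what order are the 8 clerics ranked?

Bianchi, Moreau, Baptiste, Lindqvist, Yilmaz, Novak, Farouk, Reyes

By date of consecration or institution (earlier first): Bianchi, Moreau, Baptiste, Lindqvist and Yilmaz (each 10 Apr 2011); then Novak, Farouk and Reyes (each 14 Aug 2015).
Among Bianchi, Moreau, Baptiste, Lindqvist and Yilmaz, a member of the cathedral chapter before not a chapter member: Bianchi and Moreau (a member of the cathedral chapter) before Baptiste, Lindqvist and Yilmaz (not a chapter member).
Bianchi and Moreau are each Abbot, so the next rule applies.
Among Bianchi and Moreau, by years in holy orders (lower first): Bianchi (14 years) before Moreau (25 years).
Baptiste, Lindqvist and Yilmaz are each Abbot, so the next rule applies.
Among Baptiste, Lindqvist and Yilmaz, by years in holy orders (lower first): Baptiste (23 years) before Lindqvist (29 years) before Yilmaz (36 years).
Among Novak, Farouk and Reyes, a member of the cathedral chapter before not a chapter member: Novak (a member of the cathedral chapter) before Farouk and Reyes (not a chapter member).
Farouk and Reyes are each Canon, so the next rule applies.
Among Farouk and Reyes, by years in holy orders (lower first): Farouk (13 years) before Reyes (23 years).
Full order: Bianchi, Moreau, Baptiste, Lindqvist, Yilmaz, Novak, Farouk, Reyes.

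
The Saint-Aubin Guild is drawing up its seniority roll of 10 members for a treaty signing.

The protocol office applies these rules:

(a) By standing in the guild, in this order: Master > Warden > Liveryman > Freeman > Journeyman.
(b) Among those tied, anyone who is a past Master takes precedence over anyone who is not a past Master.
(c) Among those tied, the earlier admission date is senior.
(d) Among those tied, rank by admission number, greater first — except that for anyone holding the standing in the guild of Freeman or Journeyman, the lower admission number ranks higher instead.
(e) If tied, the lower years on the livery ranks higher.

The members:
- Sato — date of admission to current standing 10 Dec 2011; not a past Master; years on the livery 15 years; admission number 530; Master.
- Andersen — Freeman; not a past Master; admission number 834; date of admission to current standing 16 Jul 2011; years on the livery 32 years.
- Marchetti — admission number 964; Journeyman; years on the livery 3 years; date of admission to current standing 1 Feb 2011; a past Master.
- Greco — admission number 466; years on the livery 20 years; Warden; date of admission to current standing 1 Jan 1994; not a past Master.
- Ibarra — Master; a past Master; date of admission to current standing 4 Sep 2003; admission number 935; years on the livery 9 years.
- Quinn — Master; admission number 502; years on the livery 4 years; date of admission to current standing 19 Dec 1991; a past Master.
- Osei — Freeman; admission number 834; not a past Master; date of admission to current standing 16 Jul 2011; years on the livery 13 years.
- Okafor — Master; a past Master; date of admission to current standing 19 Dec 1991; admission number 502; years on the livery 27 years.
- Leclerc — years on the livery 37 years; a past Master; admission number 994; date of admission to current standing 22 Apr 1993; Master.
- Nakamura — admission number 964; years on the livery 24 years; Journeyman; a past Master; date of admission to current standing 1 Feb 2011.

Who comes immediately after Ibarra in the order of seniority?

Sato

By standing in the guild: Quinn, Okafor, Leclerc, Ibarra and Sato (Master); then Greco (Warden); then Osei and Andersen (Freeman); then Marchetti and Nakamura (Journeyman).
Among Quinn, Okafor, Leclerc, Ibarra and Sato, a past Master before not a past Master: Quinn, Okafor, Leclerc and Ibarra (a past Master) before Sato (not a past Master).
Among Quinn, Okafor, Leclerc and Ibarra, by date of admission to current standing (earlier first): Quinn and Okafor (19 Dec 1991) before Leclerc (22 Apr 1993) before Ibarra (4 Sep 2003).
Quinn and Okafor both have admission number 502, so the next rule applies.
Among Quinn and Okafor, by years on the livery (lower first): Quinn (4 years) before Okafor (27 years).
Osei and Andersen are each not a past Master, so the next rule applies.
Osei and Andersen both have date of admission to current standing 16 Jul 2011, so the next rule applies.
Osei and Andersen both have admission number 834, so the next rule applies.
Among Osei and Andersen, by years on the livery (lower first): Osei (13 years) before Andersen (32 years).
Marchetti and Nakamura are each a past Master, so the next rule applies.
Marchetti and Nakamura both have date of admission to current standing 1 Feb 2011, so the next rule applies.
Marchetti and Nakamura both have admission number 964, so the next rule applies.
Among Marchetti and Nakamura, by years on the livery (lower first): Marchetti (3 years) before Nakamura (24 years).
Order: Quinn, Okafor, Leclerc, Ibarra, Sato, Greco, Osei, Andersen, Marchetti, Nakamura.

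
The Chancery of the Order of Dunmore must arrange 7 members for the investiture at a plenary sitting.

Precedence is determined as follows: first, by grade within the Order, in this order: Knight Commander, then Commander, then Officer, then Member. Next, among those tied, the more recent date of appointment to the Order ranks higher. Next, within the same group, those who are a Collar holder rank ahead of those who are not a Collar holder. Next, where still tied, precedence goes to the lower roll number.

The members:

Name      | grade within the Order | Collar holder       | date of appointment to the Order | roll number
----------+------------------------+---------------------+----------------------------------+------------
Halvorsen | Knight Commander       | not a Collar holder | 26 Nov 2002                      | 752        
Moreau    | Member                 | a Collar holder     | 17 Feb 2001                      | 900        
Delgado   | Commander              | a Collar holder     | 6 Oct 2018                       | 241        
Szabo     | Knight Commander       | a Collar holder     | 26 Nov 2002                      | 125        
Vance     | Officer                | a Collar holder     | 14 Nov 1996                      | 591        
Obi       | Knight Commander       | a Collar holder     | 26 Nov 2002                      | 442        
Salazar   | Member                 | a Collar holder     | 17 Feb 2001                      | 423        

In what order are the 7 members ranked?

Szabo, Obi, Halvorsen, Delgado, Vance, Salazar, Moreau

By grade within the Order: Szabo, Obi and Halvorsen (Knight Commander); then Delgado (Commander); then Vance (Officer); then Salazar and Moreau (Member).
Szabo, Obi and Halvorsen all have date of appointment to the Order 26 Nov 2002, so the next rule applies.
Among Szabo, Obi and Halvorsen, a Collar holder before not a Collar holder: Szabo and Obi (a Collar holder) before Halvorsen (not a Collar holder).
Among Szabo and Obi, by roll number (lower first): Szabo (125) before Obi (442).
Salazar and Moreau both have date of appointment to the Order 17 Feb 2001, so the next rule applies.
Salazar and Moreau are each a Collar holder, so the next rule applies.
Among Salazar and Moreau, by roll number (lower first): Salazar (423) before Moreau (900).
Full order: Szabo, Obi, Halvorsen, Delgado, Vance, Salazar, Moreau.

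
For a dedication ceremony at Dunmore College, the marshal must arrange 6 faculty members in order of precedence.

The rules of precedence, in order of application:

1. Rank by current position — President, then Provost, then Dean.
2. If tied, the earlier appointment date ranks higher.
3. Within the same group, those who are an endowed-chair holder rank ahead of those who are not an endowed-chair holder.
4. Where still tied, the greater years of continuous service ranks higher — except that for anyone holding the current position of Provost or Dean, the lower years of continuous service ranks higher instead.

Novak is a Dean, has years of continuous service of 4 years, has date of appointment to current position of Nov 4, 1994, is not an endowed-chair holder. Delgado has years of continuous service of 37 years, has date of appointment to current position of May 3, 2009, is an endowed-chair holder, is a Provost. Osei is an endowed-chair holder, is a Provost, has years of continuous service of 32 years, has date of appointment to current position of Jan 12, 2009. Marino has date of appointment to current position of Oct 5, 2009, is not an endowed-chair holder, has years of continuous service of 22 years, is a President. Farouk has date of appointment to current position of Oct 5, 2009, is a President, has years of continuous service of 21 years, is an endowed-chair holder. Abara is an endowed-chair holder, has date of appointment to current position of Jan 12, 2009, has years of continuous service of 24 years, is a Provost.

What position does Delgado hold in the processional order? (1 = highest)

5

By current position: Farouk and Marino (President); then Abara, Osei and Delgado (Provost); then Novak (Dean).
Farouk and Marino both have date of appointment to current position Oct 5, 2009, so the next rule applies.
Among Farouk and Marino, an endowed-chair holder before not an endowed-chair holder: Farouk (an endowed-chair holder) before Marino (not an endowed-chair holder).
Among Abara, Osei and Delgado, by date of appointment to current position (earlier first): Abara and Osei (Jan 12, 2009) before Delgado (May 3, 2009).
Abara and Osei are each an endowed-chair holder, so the next rule applies.
Among Abara and Osei, by years of continuous service (lower first) (reversed rule for this group): Abara (24 years) before Osei (32 years).
Order: Farouk, Marino, Abara, Osei, Delgado, Novak. So position 5.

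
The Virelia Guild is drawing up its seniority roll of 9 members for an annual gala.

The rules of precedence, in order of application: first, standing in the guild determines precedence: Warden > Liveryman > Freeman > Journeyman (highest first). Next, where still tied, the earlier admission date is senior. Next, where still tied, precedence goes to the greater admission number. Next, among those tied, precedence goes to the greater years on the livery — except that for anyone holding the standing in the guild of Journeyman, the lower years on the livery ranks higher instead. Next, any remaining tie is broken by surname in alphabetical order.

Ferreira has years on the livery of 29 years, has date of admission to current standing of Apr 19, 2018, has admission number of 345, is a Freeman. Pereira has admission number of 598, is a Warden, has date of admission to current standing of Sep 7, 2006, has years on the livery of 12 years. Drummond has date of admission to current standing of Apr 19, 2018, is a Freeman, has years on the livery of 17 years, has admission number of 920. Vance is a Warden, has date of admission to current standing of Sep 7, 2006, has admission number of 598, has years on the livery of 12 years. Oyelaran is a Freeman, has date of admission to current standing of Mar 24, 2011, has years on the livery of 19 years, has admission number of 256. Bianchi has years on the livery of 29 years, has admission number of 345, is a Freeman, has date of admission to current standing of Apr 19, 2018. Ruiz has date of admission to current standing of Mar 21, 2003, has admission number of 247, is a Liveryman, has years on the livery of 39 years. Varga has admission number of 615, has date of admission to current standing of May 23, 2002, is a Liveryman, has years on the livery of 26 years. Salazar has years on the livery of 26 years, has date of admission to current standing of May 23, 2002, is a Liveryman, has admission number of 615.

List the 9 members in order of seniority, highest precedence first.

Pereira, Vance, Salazar, Varga, Ruiz, Oyelaran, Drummond, Bianchi, Ferreira

By standing in the guild: Pereira and Vance (Warden); then Salazar, Varga and Ruiz (Liveryman); then Oyelaran, Drummond, Bianchi and Ferreira (Freeman).
Pereira and Vance both have date of admission to current standing Sep 7, 2006, so the next rule applies.
Pereira and Vance both have admission number 598, so the next rule applies.
Pereira and Vance both have years on the livery 12 years, so the next rule applies.
Among Pereira and Vance, alphabetically by surname: Pereira before Vance.
Among Salazar, Varga and Ruiz, by date of admission to current standing (earlier first): Salazar and Varga (May 23, 2002) before Ruiz (Mar 21, 2003).
Salazar and Varga both have admission number 615, so the next rule applies.
Salazar and Varga both have years on the livery 26 years, so the next rule applies.
Among Salazar and Varga, alphabetically by surname: Salazar before Varga.
Among Oyelaran, Drummond, Bianchi and Ferreira, by date of admission to current standing (earlier first): Oyelaran (Mar 24, 2011) before Drummond, Bianchi and Ferreira (Apr 19, 2018).
Among Drummond, Bianchi and Ferreira, by admission number (higher first): Drummond (920) before Bianchi and Ferreira (345).
Bianchi and Ferreira both have years on the livery 29 years, so the next rule applies.
Among Bianchi and Ferreira, alphabetically by surname: Bianchi before Ferreira.
Full order: Pereira, Vance, Salazar, Varga, Ruiz, Oyelaran, Drummond, Bianchi, Ferreira.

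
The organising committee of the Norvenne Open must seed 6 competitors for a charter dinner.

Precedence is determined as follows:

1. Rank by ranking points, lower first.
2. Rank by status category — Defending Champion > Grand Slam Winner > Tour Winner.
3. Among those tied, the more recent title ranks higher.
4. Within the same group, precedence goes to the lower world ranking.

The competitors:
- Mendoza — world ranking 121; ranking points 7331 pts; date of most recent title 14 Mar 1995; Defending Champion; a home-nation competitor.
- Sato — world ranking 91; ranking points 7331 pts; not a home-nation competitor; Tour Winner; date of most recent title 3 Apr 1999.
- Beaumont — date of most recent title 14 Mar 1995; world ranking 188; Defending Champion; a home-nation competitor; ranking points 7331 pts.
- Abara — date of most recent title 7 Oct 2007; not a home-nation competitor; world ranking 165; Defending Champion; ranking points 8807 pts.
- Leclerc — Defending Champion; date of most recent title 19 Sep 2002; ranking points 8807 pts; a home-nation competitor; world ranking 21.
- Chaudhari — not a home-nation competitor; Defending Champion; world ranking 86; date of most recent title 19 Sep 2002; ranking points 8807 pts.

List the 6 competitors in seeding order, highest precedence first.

Mendoza, Beaumont, Sato, Abara, Leclerc, Chaudhari

By ranking points (lower first): Mendoza, Beaumont and Sato (each 7331 pts); then Abara, Leclerc and Chaudhari (each 8807 pts).
Among Mendoza, Beaumont and Sato, by status category: Mendoza and Beaumont (Defending Champion) before Sato (Tour Winner).
Mendoza and Beaumont both have date of most recent title 14 Mar 1995, so the next rule applies.
Among Mendoza and Beaumont, by world ranking (lower first): Mendoza (121) before Beaumont (188).
Abara, Leclerc and Chaudhari are each Defending Champion, so the next rule applies.
Among Abara, Leclerc and Chaudhari, by date of most recent title (later first): Abara (7 Oct 2007) before Leclerc and Chaudhari (19 Sep 2002).
Among Leclerc and Chaudhari, by world ranking (lower first): Leclerc (21) before Chaudhari (86).
Full order: Mendoza, Beaumont, Sato, Abara, Leclerc, Chaudhari.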